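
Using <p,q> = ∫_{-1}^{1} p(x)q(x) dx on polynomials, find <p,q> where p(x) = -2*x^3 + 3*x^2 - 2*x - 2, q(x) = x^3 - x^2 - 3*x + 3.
<p,q> = -88/105

Expand the product: p(x)·q(x) = -2*x^6 + 5*x^5 + x^4 - 15*x^3 + 17*x^2 - 6.
∫_{-1}^{1} of each monomial x^k gives [2/(k+1) if k even, 0 if k odd]. Integrating term-by-term (or equivalently evaluating the antiderivative F(x) = -2*x^7/7 + 5*x^6/6 + x^5/5 - 15*x^4/4 + 17*x^3/3 - 6*x at the endpoints):
  F(1) − F(−1) = -467/140 − (-1049/420) = -88/105.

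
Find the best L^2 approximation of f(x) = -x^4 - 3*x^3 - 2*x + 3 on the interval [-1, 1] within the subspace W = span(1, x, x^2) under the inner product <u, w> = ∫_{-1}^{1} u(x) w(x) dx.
g(x) = -6*x^2/7 - 19*x/5 + 108/35

The best approximation g ∈ W is the orthogonal projection of f onto W. Writing g = a_0 + a_1 x + a_2 x^2, the coefficients solve the normal equations G · a = b where
  G_{ij} = <φ_i, φ_j> and b_i = <f, φ_i>, with φ_0 = 1, φ_1 = x, φ_2 = x^2.
G =
  [2, 0, 2/3]
  [0, 2/3, 0]
  [2/3, 0, 2/5],
b = (28/5, -38/15, 12/7).
Solving gives a_0 = 108/35, a_1 = -19/5, a_2 = -6/7, so
  g(x) = -6*x^2/7 - 19*x/5 + 108/35.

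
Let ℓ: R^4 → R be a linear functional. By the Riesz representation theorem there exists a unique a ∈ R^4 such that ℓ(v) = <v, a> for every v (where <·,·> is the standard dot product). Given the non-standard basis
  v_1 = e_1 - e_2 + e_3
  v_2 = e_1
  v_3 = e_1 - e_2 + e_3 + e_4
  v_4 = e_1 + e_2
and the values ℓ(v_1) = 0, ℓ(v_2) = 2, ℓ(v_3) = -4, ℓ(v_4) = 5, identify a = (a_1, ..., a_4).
a = (2, 3, 1, -4)

Write a = (a_1, ..., a_4) in the standard basis. For each basis vector v_i, ℓ(v_i) = <v_i, a> is a linear equation in the a_j's. Collect the n equations into a matrix system V a = ℓ, where row i of V is v_i (expressed in the standard basis). Since V is invertible (lower-triangular with 1s on the diagonal, up to permutation), solve by back-substitution:
  V =
[[1, -1, 1, 0],
 [1, 0, 0, 0],
 [1, -1, 1, 1],
 [1, 1, 0, 0]]
  V a = (0, 2, -4, 5)
Solving gives a = (2, 3, 1, -4).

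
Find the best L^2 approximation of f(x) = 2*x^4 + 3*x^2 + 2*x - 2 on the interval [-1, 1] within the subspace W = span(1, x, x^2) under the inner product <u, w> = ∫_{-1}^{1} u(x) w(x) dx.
g(x) = 33*x^2/7 + 2*x - 76/35

The best approximation g ∈ W is the orthogonal projection of f onto W. Writing g = a_0 + a_1 x + a_2 x^2, the coefficients solve the normal equations G · a = b where
  G_{ij} = <φ_i, φ_j> and b_i = <f, φ_i>, with φ_0 = 1, φ_1 = x, φ_2 = x^2.
G =
  [2, 0, 2/3]
  [0, 2/3, 0]
  [2/3, 0, 2/5],
b = (-6/5, 4/3, 46/105).
Solving gives a_0 = -76/35, a_1 = 2, a_2 = 33/7, so
  g(x) = 33*x^2/7 + 2*x - 76/35.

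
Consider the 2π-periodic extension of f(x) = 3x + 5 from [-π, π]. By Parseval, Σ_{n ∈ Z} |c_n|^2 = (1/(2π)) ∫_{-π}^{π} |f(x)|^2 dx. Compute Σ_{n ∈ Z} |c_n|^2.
Σ |c_n|^2 = 3π^2 + 25

Expand and integrate term by term over [-π, π]:
  ∫ (3x)^2 dx = 9·(2π^3/3); ∫ 2·3·(5)·x dx = 0 (odd integrand); ∫ 5^2 dx = 25·2π.
So (1/(2π)) ∫_{-π}^{π} (3x + 5)^2 dx = 9π^2/3 + 25 = 3π^2 + 25.
Parseval ⇒ Σ |c_n|^2 = 3π^2 + 25.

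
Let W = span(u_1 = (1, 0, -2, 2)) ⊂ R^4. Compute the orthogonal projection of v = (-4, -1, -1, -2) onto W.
proj_W(v) = (-2/3, 0, 4/3, -4/3)

Set up U = [u_1 | ... | u_1] ∈ R^(4×1). The projector onto W = col(U) is P = U (U^T U)^(-1) U^T.
Compute U^T U =
  [9],
and U^T v = (-6).
Solve U^T U · c = U^T v for the coefficients: c = (-2/3). The projection is proj_W(v) = U c.
Check: (v - proj_W(v)) · u_1 = 0  (should be 0).
Result: proj_W(v) = (-2/3, 0, 4/3, -4/3).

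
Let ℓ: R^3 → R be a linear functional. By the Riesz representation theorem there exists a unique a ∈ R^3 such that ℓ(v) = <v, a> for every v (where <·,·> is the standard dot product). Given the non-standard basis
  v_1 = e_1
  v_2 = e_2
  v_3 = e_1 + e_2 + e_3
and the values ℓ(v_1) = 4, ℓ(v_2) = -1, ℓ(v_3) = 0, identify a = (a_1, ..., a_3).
a = (4, -1, -3)

Write a = (a_1, ..., a_3) in the standard basis. For each basis vector v_i, ℓ(v_i) = <v_i, a> is a linear equation in the a_j's. Collect the n equations into a matrix system V a = ℓ, where row i of V is v_i (expressed in the standard basis). Since V is invertible (lower-triangular with 1s on the diagonal, up to permutation), solve by back-substitution:
  V =
[[1, 0, 0],
 [0, 1, 0],
 [1, 1, 1]]
  V a = (4, -1, 0)
Solving gives a = (4, -1, -3).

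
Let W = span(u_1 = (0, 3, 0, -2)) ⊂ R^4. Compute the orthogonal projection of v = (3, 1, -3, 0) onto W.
proj_W(v) = (0, 9/13, 0, -6/13)

Set up U = [u_1 | ... | u_1] ∈ R^(4×1). The projector onto W = col(U) is P = U (U^T U)^(-1) U^T.
Compute U^T U =
  [13],
and U^T v = (3).
Solve U^T U · c = U^T v for the coefficients: c = (3/13). The projection is proj_W(v) = U c.
Check: (v - proj_W(v)) · u_1 = 0  (should be 0).
Result: proj_W(v) = (0, 9/13, 0, -6/13).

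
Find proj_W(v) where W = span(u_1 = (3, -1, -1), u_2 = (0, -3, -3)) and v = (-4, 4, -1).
proj_W(v) = (-4, 3/2, 3/2)

Set up U = [u_1 | ... | u_2] ∈ R^(3×2). The projector onto W = col(U) is P = U (U^T U)^(-1) U^T.
Compute U^T U =
  [11, 6]
  [6, 18],
and U^T v = (-15, -9).
Solve U^T U · c = U^T v for the coefficients: c = (-4/3, -1/18). The projection is proj_W(v) = U c.
Check: (v - proj_W(v)) · u_1 = 0  (should be 0).
Check: (v - proj_W(v)) · u_2 = 0  (should be 0).
Result: proj_W(v) = (-4, 3/2, 3/2).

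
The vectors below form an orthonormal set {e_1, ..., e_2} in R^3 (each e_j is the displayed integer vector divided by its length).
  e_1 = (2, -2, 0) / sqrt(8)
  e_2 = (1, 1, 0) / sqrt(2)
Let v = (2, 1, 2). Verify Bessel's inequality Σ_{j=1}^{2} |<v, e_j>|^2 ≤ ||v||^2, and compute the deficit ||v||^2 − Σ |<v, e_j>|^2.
Σ |<v, e_j>|^2 = 5; ||v||^2 = 9; deficit = 4

Write each e_j = u_j / sqrt(<u_j, u_j>) where u_j is the displayed integer vector. Then <v, e_j> = <v, u_j> / sqrt(<u_j, u_j>), so |<v, e_j>|^2 = <v, u_j>^2 / <u_j, u_j>.
Coefficients: <v, e_1> = 2/sqrt(8), <v, e_2> = 3/sqrt(2).
Square and sum: Σ |<v, e_j>|^2 = 5.
Compute ||v||^2 = v·v = 9.
Deficit = 9 − 5 = 4 ≥ 0, confirming Bessel's inequality. (The deficit equals ||v − Σ <v,e_j> e_j||^2, the squared distance from v to span{e_j}.)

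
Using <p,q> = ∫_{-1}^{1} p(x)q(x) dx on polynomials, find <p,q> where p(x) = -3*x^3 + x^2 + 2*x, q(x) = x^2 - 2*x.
<p,q> = 2/15

Expand the product: p(x)·q(x) = -3*x^5 + 7*x^4 - 4*x^2.
∫_{-1}^{1} of each monomial x^k gives [2/(k+1) if k even, 0 if k odd]. Integrating term-by-term (or equivalently evaluating the antiderivative F(x) = -x^6/2 + 7*x^5/5 - 4*x^3/3 at the endpoints):
  F(1) − F(−1) = -13/30 − (-17/30) = 2/15.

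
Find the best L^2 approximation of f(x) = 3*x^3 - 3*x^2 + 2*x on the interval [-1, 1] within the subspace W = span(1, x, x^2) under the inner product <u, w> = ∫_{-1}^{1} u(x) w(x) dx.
g(x) = -3*x^2 + 19*x/5

The best approximation g ∈ W is the orthogonal projection of f onto W. Writing g = a_0 + a_1 x + a_2 x^2, the coefficients solve the normal equations G · a = b where
  G_{ij} = <φ_i, φ_j> and b_i = <f, φ_i>, with φ_0 = 1, φ_1 = x, φ_2 = x^2.
G =
  [2, 0, 2/3]
  [0, 2/3, 0]
  [2/3, 0, 2/5],
b = (-2, 38/15, -6/5).
Solving gives a_0 = 0, a_1 = 19/5, a_2 = -3, so
  g(x) = -3*x^2 + 19*x/5.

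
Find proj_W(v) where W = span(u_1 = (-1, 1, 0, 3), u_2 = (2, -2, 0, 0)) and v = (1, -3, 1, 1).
proj_W(v) = (2, -2, 0, 1)

Set up U = [u_1 | ... | u_2] ∈ R^(4×2). The projector onto W = col(U) is P = U (U^T U)^(-1) U^T.
Compute U^T U =
  [11, -4]
  [-4, 8],
and U^T v = (-1, 8).
Solve U^T U · c = U^T v for the coefficients: c = (1/3, 7/6). The projection is proj_W(v) = U c.
Check: (v - proj_W(v)) · u_1 = 0  (should be 0).
Check: (v - proj_W(v)) · u_2 = 0  (should be 0).
Result: proj_W(v) = (2, -2, 0, 1).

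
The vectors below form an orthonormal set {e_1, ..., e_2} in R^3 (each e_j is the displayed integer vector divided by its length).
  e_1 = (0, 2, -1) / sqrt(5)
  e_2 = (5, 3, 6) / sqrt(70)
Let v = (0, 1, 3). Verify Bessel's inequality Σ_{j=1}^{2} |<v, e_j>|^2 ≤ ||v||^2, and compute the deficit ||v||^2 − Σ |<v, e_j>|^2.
Σ |<v, e_j>|^2 = 13/2; ||v||^2 = 10; deficit = 7/2

Write each e_j = u_j / sqrt(<u_j, u_j>) where u_j is the displayed integer vector. Then <v, e_j> = <v, u_j> / sqrt(<u_j, u_j>), so |<v, e_j>|^2 = <v, u_j>^2 / <u_j, u_j>.
Coefficients: <v, e_1> = -1/sqrt(5), <v, e_2> = 21/sqrt(70).
Square and sum: Σ |<v, e_j>|^2 = 13/2.
Compute ||v||^2 = v·v = 10.
Deficit = 10 − 13/2 = 7/2 ≥ 0, confirming Bessel's inequality. (The deficit equals ||v − Σ <v,e_j> e_j||^2, the squared distance from v to span{e_j}.)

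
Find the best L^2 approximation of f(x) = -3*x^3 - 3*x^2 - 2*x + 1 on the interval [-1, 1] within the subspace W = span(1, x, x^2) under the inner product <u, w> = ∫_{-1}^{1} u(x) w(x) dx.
g(x) = -3*x^2 - 19*x/5 + 1

The best approximation g ∈ W is the orthogonal projection of f onto W. Writing g = a_0 + a_1 x + a_2 x^2, the coefficients solve the normal equations G · a = b where
  G_{ij} = <φ_i, φ_j> and b_i = <f, φ_i>, with φ_0 = 1, φ_1 = x, φ_2 = x^2.
G =
  [2, 0, 2/3]
  [0, 2/3, 0]
  [2/3, 0, 2/5],
b = (0, -38/15, -8/15).
Solving gives a_0 = 1, a_1 = -19/5, a_2 = -3, so
  g(x) = -3*x^2 - 19*x/5 + 1.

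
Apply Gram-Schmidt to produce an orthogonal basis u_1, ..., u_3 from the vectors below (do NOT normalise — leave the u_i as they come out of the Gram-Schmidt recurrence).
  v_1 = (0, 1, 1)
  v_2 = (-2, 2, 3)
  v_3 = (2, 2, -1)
Orthogonal basis:
  u_1 = (0, 1, 1)
  u_2 = (-2, -1/2, 1/2)
  u_3 = (-4/9, 8/9, -8/9)

Apply the Gram-Schmidt recurrence
  u_1 = v_1
  u_i = v_i − Σ_{j<i} ((v_i · u_j) / (u_j · u_j)) · u_j.

Step by step this gives:
  u_1 = (0, 1, 1)
  u_2 = (-2, -1/2, 1/2)
  u_3 = (-4/9, 8/9, -8/9)

Orthogonality check:
  u_2 · u_1 = 0 (should be 0)
  u_3 · u_1 = 0 (should be 0)
  u_3 · u_2 = 0 (should be 0)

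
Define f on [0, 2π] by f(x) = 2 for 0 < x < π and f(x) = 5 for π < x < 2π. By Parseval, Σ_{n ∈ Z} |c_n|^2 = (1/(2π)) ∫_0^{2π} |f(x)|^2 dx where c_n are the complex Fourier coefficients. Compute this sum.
Σ |c_n|^2 = 29/2

Parseval equates the L^2 energy of f (normalised by 1/(2π)) with the ℓ^2 sum of its Fourier coefficients: (1/(2π)) ∫_0^{2π} |f|^2 = Σ |c_n|^2.
Compute the left side: (1/(2π)) [∫_0^π 2^2 dx + ∫_π^{2π} 5^2 dx] = (1/(2π)) · (4π + 25π) = (4 + 25)/2 = 29/2.
So Σ_{n ∈ Z} |c_n|^2 = 29/2.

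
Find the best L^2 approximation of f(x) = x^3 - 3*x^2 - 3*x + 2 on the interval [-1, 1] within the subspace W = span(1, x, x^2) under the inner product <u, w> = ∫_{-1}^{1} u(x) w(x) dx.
g(x) = -3*x^2 - 12*x/5 + 2

The best approximation g ∈ W is the orthogonal projection of f onto W. Writing g = a_0 + a_1 x + a_2 x^2, the coefficients solve the normal equations G · a = b where
  G_{ij} = <φ_i, φ_j> and b_i = <f, φ_i>, with φ_0 = 1, φ_1 = x, φ_2 = x^2.
G =
  [2, 0, 2/3]
  [0, 2/3, 0]
  [2/3, 0, 2/5],
b = (2, -8/5, 2/15).
Solving gives a_0 = 2, a_1 = -12/5, a_2 = -3, so
  g(x) = -3*x^2 - 12*x/5 + 2.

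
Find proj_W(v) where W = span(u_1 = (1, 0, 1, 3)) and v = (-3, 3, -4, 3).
proj_W(v) = (2/11, 0, 2/11, 6/11)

Set up U = [u_1 | ... | u_1] ∈ R^(4×1). The projector onto W = col(U) is P = U (U^T U)^(-1) U^T.
Compute U^T U =
  [11],
and U^T v = (2).
Solve U^T U · c = U^T v for the coefficients: c = (2/11). The projection is proj_W(v) = U c.
Check: (v - proj_W(v)) · u_1 = 0  (should be 0).
Result: proj_W(v) = (2/11, 0, 2/11, 6/11).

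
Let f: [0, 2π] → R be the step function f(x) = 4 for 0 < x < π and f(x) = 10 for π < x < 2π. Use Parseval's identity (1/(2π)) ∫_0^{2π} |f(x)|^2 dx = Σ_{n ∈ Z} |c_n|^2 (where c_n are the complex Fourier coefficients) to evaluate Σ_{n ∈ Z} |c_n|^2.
Σ |c_n|^2 = 58

Parseval equates the L^2 energy of f (normalised by 1/(2π)) with the ℓ^2 sum of its Fourier coefficients: (1/(2π)) ∫_0^{2π} |f|^2 = Σ |c_n|^2.
Compute the left side: (1/(2π)) [∫_0^π 4^2 dx + ∫_π^{2π} 10^2 dx] = (1/(2π)) · (16π + 100π) = (16 + 100)/2 = 58.
So Σ_{n ∈ Z} |c_n|^2 = 58.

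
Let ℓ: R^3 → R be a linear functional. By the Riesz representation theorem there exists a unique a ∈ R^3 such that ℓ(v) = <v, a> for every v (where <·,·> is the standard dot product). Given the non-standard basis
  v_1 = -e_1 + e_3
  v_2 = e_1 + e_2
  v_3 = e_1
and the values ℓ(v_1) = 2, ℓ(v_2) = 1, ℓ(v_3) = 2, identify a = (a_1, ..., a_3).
a = (2, -1, 4)

Write a = (a_1, ..., a_3) in the standard basis. For each basis vector v_i, ℓ(v_i) = <v_i, a> is a linear equation in the a_j's. Collect the n equations into a matrix system V a = ℓ, where row i of V is v_i (expressed in the standard basis). Since V is invertible (lower-triangular with 1s on the diagonal, up to permutation), solve by back-substitution:
  V =
[[-1, 0, 1],
 [1, 1, 0],
 [1, 0, 0]]
  V a = (2, 1, 2)
Solving gives a = (2, -1, 4).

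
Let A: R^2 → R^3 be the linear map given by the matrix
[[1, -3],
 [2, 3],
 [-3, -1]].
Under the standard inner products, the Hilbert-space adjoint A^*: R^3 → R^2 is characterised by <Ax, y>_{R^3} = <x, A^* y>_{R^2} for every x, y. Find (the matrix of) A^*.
A^* = A^T =
[[1, 2, -3],
 [-3, 3, -1]]

For real matrices with standard dot products, the defining identity <Ax, y> = <x, A^* y> gives (Ax)^T y = x^T (A^*) y, i.e. x^T A^T y = x^T (A^*) y. Since this holds for all x, y, we must have A^* = A^T. Therefore
A^* =
[[1, 2, -3],
 [-3, 3, -1]].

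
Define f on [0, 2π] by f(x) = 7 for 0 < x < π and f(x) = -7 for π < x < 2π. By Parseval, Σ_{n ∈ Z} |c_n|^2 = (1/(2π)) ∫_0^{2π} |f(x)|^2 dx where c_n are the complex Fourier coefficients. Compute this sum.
Σ |c_n|^2 = 49

Parseval equates the L^2 energy of f (normalised by 1/(2π)) with the ℓ^2 sum of its Fourier coefficients: (1/(2π)) ∫_0^{2π} |f|^2 = Σ |c_n|^2.
Compute the left side: (1/(2π)) [∫_0^π 7^2 dx + ∫_π^{2π} (-7)^2 dx] = (1/(2π)) · (49π + 49π) = (49 + 49)/2 = 49.
So Σ_{n ∈ Z} |c_n|^2 = 49.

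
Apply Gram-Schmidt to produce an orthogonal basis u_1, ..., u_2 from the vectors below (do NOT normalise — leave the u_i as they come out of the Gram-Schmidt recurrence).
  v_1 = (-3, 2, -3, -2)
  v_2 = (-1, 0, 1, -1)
Orthogonal basis:
  u_1 = (-3, 2, -3, -2)
  u_2 = (-10/13, -2/13, 16/13, -11/13)

Apply the Gram-Schmidt recurrence
  u_1 = v_1
  u_i = v_i − Σ_{j<i} ((v_i · u_j) / (u_j · u_j)) · u_j.

Step by step this gives:
  u_1 = (-3, 2, -3, -2)
  u_2 = (-10/13, -2/13, 16/13, -11/13)

Orthogonality check:
  u_2 · u_1 = 0 (should be 0)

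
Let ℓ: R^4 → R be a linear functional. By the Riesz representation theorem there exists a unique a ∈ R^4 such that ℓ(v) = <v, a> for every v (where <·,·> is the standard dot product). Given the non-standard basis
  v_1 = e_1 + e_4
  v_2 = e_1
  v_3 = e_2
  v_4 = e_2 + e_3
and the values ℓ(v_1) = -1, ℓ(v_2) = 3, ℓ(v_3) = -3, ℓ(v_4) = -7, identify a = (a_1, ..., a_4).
a = (3, -3, -4, -4)

Write a = (a_1, ..., a_4) in the standard basis. For each basis vector v_i, ℓ(v_i) = <v_i, a> is a linear equation in the a_j's. Collect the n equations into a matrix system V a = ℓ, where row i of V is v_i (expressed in the standard basis). Since V is invertible (lower-triangular with 1s on the diagonal, up to permutation), solve by back-substitution:
  V =
[[1, 0, 0, 1],
 [1, 0, 0, 0],
 [0, 1, 0, 0],
 [0, 1, 1, 0]]
  V a = (-1, 3, -3, -7)
Solving gives a = (3, -3, -4, -4).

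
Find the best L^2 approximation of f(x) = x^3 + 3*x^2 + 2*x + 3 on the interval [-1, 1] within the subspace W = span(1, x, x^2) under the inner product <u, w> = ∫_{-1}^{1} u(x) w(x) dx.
g(x) = 3*x^2 + 13*x/5 + 3

The best approximation g ∈ W is the orthogonal projection of f onto W. Writing g = a_0 + a_1 x + a_2 x^2, the coefficients solve the normal equations G · a = b where
  G_{ij} = <φ_i, φ_j> and b_i = <f, φ_i>, with φ_0 = 1, φ_1 = x, φ_2 = x^2.
G =
  [2, 0, 2/3]
  [0, 2/3, 0]
  [2/3, 0, 2/5],
b = (8, 26/15, 16/5).
Solving gives a_0 = 3, a_1 = 13/5, a_2 = 3, so
  g(x) = 3*x^2 + 13*x/5 + 3.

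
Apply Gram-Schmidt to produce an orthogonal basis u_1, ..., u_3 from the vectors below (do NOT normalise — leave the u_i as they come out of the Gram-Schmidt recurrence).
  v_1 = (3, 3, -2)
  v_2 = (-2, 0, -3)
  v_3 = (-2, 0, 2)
Orthogonal basis:
  u_1 = (3, 3, -2)
  u_2 = (-2, 0, -3)
  u_3 = (-135/143, 15/11, 90/143)

Apply the Gram-Schmidt recurrence
  u_1 = v_1
  u_i = v_i − Σ_{j<i} ((v_i · u_j) / (u_j · u_j)) · u_j.

Step by step this gives:
  u_1 = (3, 3, -2)
  u_2 = (-2, 0, -3)
  u_3 = (-135/143, 15/11, 90/143)

Orthogonality check:
  u_2 · u_1 = 0 (should be 0)
  u_3 · u_1 = 0 (should be 0)
  u_3 · u_2 = 0 (should be 0)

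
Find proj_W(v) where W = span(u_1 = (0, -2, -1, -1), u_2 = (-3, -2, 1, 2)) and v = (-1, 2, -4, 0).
proj_W(v) = (90/107, 50/107, -35/107, -65/107)

Set up U = [u_1 | ... | u_2] ∈ R^(4×2). The projector onto W = col(U) is P = U (U^T U)^(-1) U^T.
Compute U^T U =
  [6, 1]
  [1, 18],
and U^T v = (0, -5).
Solve U^T U · c = U^T v for the coefficients: c = (5/107, -30/107). The projection is proj_W(v) = U c.
Check: (v - proj_W(v)) · u_1 = 0  (should be 0).
Check: (v - proj_W(v)) · u_2 = 0  (should be 0).
Result: proj_W(v) = (90/107, 50/107, -35/107, -65/107).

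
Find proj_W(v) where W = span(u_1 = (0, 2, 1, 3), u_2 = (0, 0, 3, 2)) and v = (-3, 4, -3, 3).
proj_W(v) = (0, 418/101, -295/101, 291/101)

Set up U = [u_1 | ... | u_2] ∈ R^(4×2). The projector onto W = col(U) is P = U (U^T U)^(-1) U^T.
Compute U^T U =
  [14, 9]
  [9, 13],
and U^T v = (14, -3).
Solve U^T U · c = U^T v for the coefficients: c = (209/101, -168/101). The projection is proj_W(v) = U c.
Check: (v - proj_W(v)) · u_1 = 0  (should be 0).
Check: (v - proj_W(v)) · u_2 = 0  (should be 0).
Result: proj_W(v) = (0, 418/101, -295/101, 291/101).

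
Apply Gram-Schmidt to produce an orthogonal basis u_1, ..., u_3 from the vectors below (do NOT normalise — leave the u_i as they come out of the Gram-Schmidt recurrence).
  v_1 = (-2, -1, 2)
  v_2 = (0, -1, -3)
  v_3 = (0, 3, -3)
Orthogonal basis:
  u_1 = (-2, -1, 2)
  u_2 = (-10/9, -14/9, -17/9)
  u_3 = (-24/13, 144/65, -48/65)

Apply the Gram-Schmidt recurrence
  u_1 = v_1
  u_i = v_i − Σ_{j<i} ((v_i · u_j) / (u_j · u_j)) · u_j.

Step by step this gives:
  u_1 = (-2, -1, 2)
  u_2 = (-10/9, -14/9, -17/9)
  u_3 = (-24/13, 144/65, -48/65)

Orthogonality check:
  u_2 · u_1 = 0 (should be 0)
  u_3 · u_1 = 0 (should be 0)
  u_3 · u_2 = 0 (should be 0)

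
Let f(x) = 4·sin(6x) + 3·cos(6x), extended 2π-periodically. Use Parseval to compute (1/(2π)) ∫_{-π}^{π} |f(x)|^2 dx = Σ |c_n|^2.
Σ |c_n|^2 = 25/2

Expand |f|^2 and use orthogonality of {sin(nx), cos(mx)} on [-π, π]:
  ∫_{-π}^{π} sin(nx)^2 dx = π, ∫ cos(mx)^2 dx = π, and cross terms integrate to 0.
So ∫_{-π}^{π} f(x)^2 dx = 4^2 · π + 3^2 · π = (16 + 9)π.
Divide by 2π: (16 + 9)/2 = 25/2.
By Parseval, this equals Σ |c_n|^2.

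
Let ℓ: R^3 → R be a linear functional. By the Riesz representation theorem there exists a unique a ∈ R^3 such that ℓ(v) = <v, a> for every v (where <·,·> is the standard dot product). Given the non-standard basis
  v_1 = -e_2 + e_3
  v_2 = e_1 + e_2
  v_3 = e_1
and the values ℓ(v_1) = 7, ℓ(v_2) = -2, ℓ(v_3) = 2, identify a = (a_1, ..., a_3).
a = (2, -4, 3)

Write a = (a_1, ..., a_3) in the standard basis. For each basis vector v_i, ℓ(v_i) = <v_i, a> is a linear equation in the a_j's. Collect the n equations into a matrix system V a = ℓ, where row i of V is v_i (expressed in the standard basis). Since V is invertible (lower-triangular with 1s on the diagonal, up to permutation), solve by back-substitution:
  V =
[[0, -1, 1],
 [1, 1, 0],
 [1, 0, 0]]
  V a = (7, -2, 2)
Solving gives a = (2, -4, 3).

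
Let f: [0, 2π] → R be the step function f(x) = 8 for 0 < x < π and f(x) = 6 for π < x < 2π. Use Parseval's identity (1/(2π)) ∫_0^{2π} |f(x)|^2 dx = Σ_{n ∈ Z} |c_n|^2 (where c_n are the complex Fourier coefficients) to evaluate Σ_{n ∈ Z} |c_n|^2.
Σ |c_n|^2 = 50

Parseval equates the L^2 energy of f (normalised by 1/(2π)) with the ℓ^2 sum of its Fourier coefficients: (1/(2π)) ∫_0^{2π} |f|^2 = Σ |c_n|^2.
Compute the left side: (1/(2π)) [∫_0^π 8^2 dx + ∫_π^{2π} 6^2 dx] = (1/(2π)) · (64π + 36π) = (64 + 36)/2 = 50.
So Σ_{n ∈ Z} |c_n|^2 = 50.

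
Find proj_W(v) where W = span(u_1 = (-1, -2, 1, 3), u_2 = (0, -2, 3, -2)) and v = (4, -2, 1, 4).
proj_W(v) = (-111/127, -194/127, 69/127, 361/127)

Set up U = [u_1 | ... | u_2] ∈ R^(4×2). The projector onto W = col(U) is P = U (U^T U)^(-1) U^T.
Compute U^T U =
  [15, 1]
  [1, 17],
and U^T v = (13, -1).
Solve U^T U · c = U^T v for the coefficients: c = (111/127, -14/127). The projection is proj_W(v) = U c.
Check: (v - proj_W(v)) · u_1 = 0  (should be 0).
Check: (v - proj_W(v)) · u_2 = 0  (should be 0).
Result: proj_W(v) = (-111/127, -194/127, 69/127, 361/127).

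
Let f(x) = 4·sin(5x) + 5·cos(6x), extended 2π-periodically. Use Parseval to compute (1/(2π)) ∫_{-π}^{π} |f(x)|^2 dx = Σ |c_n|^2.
Σ |c_n|^2 = 41/2

Expand |f|^2 and use orthogonality of {sin(nx), cos(mx)} on [-π, π]:
  ∫_{-π}^{π} sin(nx)^2 dx = π, ∫ cos(mx)^2 dx = π, and cross terms integrate to 0.
So ∫_{-π}^{π} f(x)^2 dx = 4^2 · π + 5^2 · π = (16 + 25)π.
Divide by 2π: (16 + 25)/2 = 41/2.
By Parseval, this equals Σ |c_n|^2.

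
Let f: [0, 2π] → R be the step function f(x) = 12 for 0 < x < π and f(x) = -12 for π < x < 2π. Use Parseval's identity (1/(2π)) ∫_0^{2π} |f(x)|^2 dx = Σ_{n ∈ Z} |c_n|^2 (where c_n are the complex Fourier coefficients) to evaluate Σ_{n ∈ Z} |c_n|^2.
Σ |c_n|^2 = 144

Parseval equates the L^2 energy of f (normalised by 1/(2π)) with the ℓ^2 sum of its Fourier coefficients: (1/(2π)) ∫_0^{2π} |f|^2 = Σ |c_n|^2.
Compute the left side: (1/(2π)) [∫_0^π 12^2 dx + ∫_π^{2π} (-12)^2 dx] = (1/(2π)) · (144π + 144π) = (144 + 144)/2 = 144.
So Σ_{n ∈ Z} |c_n|^2 = 144.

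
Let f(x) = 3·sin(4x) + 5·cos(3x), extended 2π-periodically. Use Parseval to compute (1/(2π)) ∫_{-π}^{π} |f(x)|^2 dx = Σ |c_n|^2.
Σ |c_n|^2 = 17

Expand |f|^2 and use orthogonality of {sin(nx), cos(mx)} on [-π, π]:
  ∫_{-π}^{π} sin(nx)^2 dx = π, ∫ cos(mx)^2 dx = π, and cross terms integrate to 0.
So ∫_{-π}^{π} f(x)^2 dx = 3^2 · π + 5^2 · π = (9 + 25)π.
Divide by 2π: (9 + 25)/2 = 17.
By Parseval, this equals Σ |c_n|^2.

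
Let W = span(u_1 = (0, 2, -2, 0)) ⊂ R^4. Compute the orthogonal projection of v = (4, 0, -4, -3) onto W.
proj_W(v) = (0, 2, -2, 0)

Set up U = [u_1 | ... | u_1] ∈ R^(4×1). The projector onto W = col(U) is P = U (U^T U)^(-1) U^T.
Compute U^T U =
  [8],
and U^T v = (8).
Solve U^T U · c = U^T v for the coefficients: c = (1). The projection is proj_W(v) = U c.
Check: (v - proj_W(v)) · u_1 = 0  (should be 0).
Result: proj_W(v) = (0, 2, -2, 0).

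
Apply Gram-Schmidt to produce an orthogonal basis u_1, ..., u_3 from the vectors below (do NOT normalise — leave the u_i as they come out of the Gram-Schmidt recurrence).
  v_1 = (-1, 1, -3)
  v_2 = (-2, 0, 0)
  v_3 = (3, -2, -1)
Orthogonal basis:
  u_1 = (-1, 1, -3)
  u_2 = (-20/11, -2/11, 6/11)
  u_3 = (0, -21/10, -7/10)

Apply the Gram-Schmidt recurrence
  u_1 = v_1
  u_i = v_i − Σ_{j<i} ((v_i · u_j) / (u_j · u_j)) · u_j.

Step by step this gives:
  u_1 = (-1, 1, -3)
  u_2 = (-20/11, -2/11, 6/11)
  u_3 = (0, -21/10, -7/10)

Orthogonality check:
  u_2 · u_1 = 0 (should be 0)
  u_3 · u_1 = 0 (should be 0)
  u_3 · u_2 = 0 (should be 0)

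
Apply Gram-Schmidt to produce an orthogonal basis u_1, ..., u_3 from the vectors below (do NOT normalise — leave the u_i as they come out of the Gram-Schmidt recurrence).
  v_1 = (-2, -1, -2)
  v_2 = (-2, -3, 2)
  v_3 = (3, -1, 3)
Orthogonal basis:
  u_1 = (-2, -1, -2)
  u_2 = (-4/3, -8/3, 8/3)
  u_3 = (10/9, -10/9, -5/9)

Apply the Gram-Schmidt recurrence
  u_1 = v_1
  u_i = v_i − Σ_{j<i} ((v_i · u_j) / (u_j · u_j)) · u_j.

Step by step this gives:
  u_1 = (-2, -1, -2)
  u_2 = (-4/3, -8/3, 8/3)
  u_3 = (10/9, -10/9, -5/9)

Orthogonality check:
  u_2 · u_1 = 0 (should be 0)
  u_3 · u_1 = 0 (should be 0)
  u_3 · u_2 = 0 (should be 0)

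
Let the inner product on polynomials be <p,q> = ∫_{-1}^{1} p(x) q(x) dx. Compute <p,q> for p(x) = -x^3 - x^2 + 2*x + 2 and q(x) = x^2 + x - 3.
<p,q> = -122/15

Expand the product: p(x)·q(x) = -x^5 - 2*x^4 + 4*x^3 + 7*x^2 - 4*x - 6.
∫_{-1}^{1} of each monomial x^k gives [2/(k+1) if k even, 0 if k odd]. Integrating term-by-term (or equivalently evaluating the antiderivative F(x) = -x^6/6 - 2*x^5/5 + x^4 + 7*x^3/3 - 2*x^2 - 6*x at the endpoints):
  F(1) − F(−1) = -157/30 − (29/10) = -122/15.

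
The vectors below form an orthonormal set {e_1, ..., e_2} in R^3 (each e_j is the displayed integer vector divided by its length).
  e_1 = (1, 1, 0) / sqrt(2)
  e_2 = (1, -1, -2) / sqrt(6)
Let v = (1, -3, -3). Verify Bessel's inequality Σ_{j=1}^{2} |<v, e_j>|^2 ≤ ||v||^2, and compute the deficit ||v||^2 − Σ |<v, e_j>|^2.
Σ |<v, e_j>|^2 = 56/3; ||v||^2 = 19; deficit = 1/3

Write each e_j = u_j / sqrt(<u_j, u_j>) where u_j is the displayed integer vector. Then <v, e_j> = <v, u_j> / sqrt(<u_j, u_j>), so |<v, e_j>|^2 = <v, u_j>^2 / <u_j, u_j>.
Coefficients: <v, e_1> = -2/sqrt(2), <v, e_2> = 10/sqrt(6).
Square and sum: Σ |<v, e_j>|^2 = 56/3.
Compute ||v||^2 = v·v = 19.
Deficit = 19 − 56/3 = 1/3 ≥ 0, confirming Bessel's inequality. (The deficit equals ||v − Σ <v,e_j> e_j||^2, the squared distance from v to span{e_j}.)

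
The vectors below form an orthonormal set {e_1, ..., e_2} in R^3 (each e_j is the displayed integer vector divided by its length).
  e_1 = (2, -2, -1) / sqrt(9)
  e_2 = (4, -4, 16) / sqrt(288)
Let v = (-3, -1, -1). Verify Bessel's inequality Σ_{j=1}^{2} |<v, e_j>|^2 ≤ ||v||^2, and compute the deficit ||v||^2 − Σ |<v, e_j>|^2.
Σ |<v, e_j>|^2 = 3; ||v||^2 = 11; deficit = 8

Write each e_j = u_j / sqrt(<u_j, u_j>) where u_j is the displayed integer vector. Then <v, e_j> = <v, u_j> / sqrt(<u_j, u_j>), so |<v, e_j>|^2 = <v, u_j>^2 / <u_j, u_j>.
Coefficients: <v, e_1> = -3/sqrt(9), <v, e_2> = -24/sqrt(288).
Square and sum: Σ |<v, e_j>|^2 = 3.
Compute ||v||^2 = v·v = 11.
Deficit = 11 − 3 = 8 ≥ 0, confirming Bessel's inequality. (The deficit equals ||v − Σ <v,e_j> e_j||^2, the squared distance from v to span{e_j}.)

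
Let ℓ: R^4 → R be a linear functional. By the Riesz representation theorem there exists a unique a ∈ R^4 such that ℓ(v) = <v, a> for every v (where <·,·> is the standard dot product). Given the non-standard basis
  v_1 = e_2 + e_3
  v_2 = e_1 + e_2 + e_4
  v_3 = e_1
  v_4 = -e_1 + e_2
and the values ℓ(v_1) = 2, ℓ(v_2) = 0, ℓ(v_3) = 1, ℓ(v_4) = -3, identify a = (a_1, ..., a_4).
a = (1, -2, 4, 1)

Write a = (a_1, ..., a_4) in the standard basis. For each basis vector v_i, ℓ(v_i) = <v_i, a> is a linear equation in the a_j's. Collect the n equations into a matrix system V a = ℓ, where row i of V is v_i (expressed in the standard basis). Since V is invertible (lower-triangular with 1s on the diagonal, up to permutation), solve by back-substitution:
  V =
[[0, 1, 1, 0],
 [1, 1, 0, 1],
 [1, 0, 0, 0],
 [-1, 1, 0, 0]]
  V a = (2, 0, 1, -3)
Solving gives a = (1, -2, 4, 1).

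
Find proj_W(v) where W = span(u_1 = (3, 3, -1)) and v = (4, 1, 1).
proj_W(v) = (42/19, 42/19, -14/19)

Set up U = [u_1 | ... | u_1] ∈ R^(3×1). The projector onto W = col(U) is P = U (U^T U)^(-1) U^T.
Compute U^T U =
  [19],
and U^T v = (14).
Solve U^T U · c = U^T v for the coefficients: c = (14/19). The projection is proj_W(v) = U c.
Check: (v - proj_W(v)) · u_1 = 0  (should be 0).
Result: proj_W(v) = (42/19, 42/19, -14/19).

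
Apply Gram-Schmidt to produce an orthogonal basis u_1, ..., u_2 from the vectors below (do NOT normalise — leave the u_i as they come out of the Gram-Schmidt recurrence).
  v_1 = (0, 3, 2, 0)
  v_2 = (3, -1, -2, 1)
Orthogonal basis:
  u_1 = (0, 3, 2, 0)
  u_2 = (3, 8/13, -12/13, 1)

Apply the Gram-Schmidt recurrence
  u_1 = v_1
  u_i = v_i − Σ_{j<i} ((v_i · u_j) / (u_j · u_j)) · u_j.

Step by step this gives:
  u_1 = (0, 3, 2, 0)
  u_2 = (3, 8/13, -12/13, 1)

Orthogonality check:
  u_2 · u_1 = 0 (should be 0)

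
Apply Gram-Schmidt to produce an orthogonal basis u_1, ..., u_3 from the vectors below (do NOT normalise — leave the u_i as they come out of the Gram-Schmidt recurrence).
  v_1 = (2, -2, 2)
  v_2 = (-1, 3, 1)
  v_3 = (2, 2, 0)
Orthogonal basis:
  u_1 = (2, -2, 2)
  u_2 = (0, 2, 2)
  u_3 = (2, 1, -1)

Apply the Gram-Schmidt recurrence
  u_1 = v_1
  u_i = v_i − Σ_{j<i} ((v_i · u_j) / (u_j · u_j)) · u_j.

Step by step this gives:
  u_1 = (2, -2, 2)
  u_2 = (0, 2, 2)
  u_3 = (2, 1, -1)

Orthogonality check:
  u_2 · u_1 = 0 (should be 0)
  u_3 · u_1 = 0 (should be 0)
  u_3 · u_2 = 0 (should be 0)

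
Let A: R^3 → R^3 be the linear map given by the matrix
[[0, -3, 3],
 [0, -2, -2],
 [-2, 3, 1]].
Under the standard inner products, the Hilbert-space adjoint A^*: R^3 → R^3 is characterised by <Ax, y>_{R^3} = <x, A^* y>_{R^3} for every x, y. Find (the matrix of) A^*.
A^* = A^T =
[[0, 0, -2],
 [-3, -2, 3],
 [3, -2, 1]]

For real matrices with standard dot products, the defining identity <Ax, y> = <x, A^* y> gives (Ax)^T y = x^T (A^*) y, i.e. x^T A^T y = x^T (A^*) y. Since this holds for all x, y, we must have A^* = A^T. Therefore
A^* =
[[0, 0, -2],
 [-3, -2, 3],
 [3, -2, 1]].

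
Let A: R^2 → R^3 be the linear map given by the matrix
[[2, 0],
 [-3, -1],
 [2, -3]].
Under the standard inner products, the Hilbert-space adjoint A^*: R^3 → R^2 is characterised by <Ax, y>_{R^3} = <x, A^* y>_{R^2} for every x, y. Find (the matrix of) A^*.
A^* = A^T =
[[2, -3, 2],
 [0, -1, -3]]

For real matrices with standard dot products, the defining identity <Ax, y> = <x, A^* y> gives (Ax)^T y = x^T (A^*) y, i.e. x^T A^T y = x^T (A^*) y. Since this holds for all x, y, we must have A^* = A^T. Therefore
A^* =
[[2, -3, 2],
 [0, -1, -3]].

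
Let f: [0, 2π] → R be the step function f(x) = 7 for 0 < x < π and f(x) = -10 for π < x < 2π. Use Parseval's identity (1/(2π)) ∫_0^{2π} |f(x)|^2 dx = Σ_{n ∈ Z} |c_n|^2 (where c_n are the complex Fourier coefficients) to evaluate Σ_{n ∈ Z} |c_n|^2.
Σ |c_n|^2 = 149/2

Parseval equates the L^2 energy of f (normalised by 1/(2π)) with the ℓ^2 sum of its Fourier coefficients: (1/(2π)) ∫_0^{2π} |f|^2 = Σ |c_n|^2.
Compute the left side: (1/(2π)) [∫_0^π 7^2 dx + ∫_π^{2π} (-10)^2 dx] = (1/(2π)) · (49π + 100π) = (49 + 100)/2 = 149/2.
So Σ_{n ∈ Z} |c_n|^2 = 149/2.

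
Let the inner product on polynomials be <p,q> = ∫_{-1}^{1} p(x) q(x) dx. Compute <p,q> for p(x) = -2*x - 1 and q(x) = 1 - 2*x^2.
<p,q> = -2/3

Expand the product: p(x)·q(x) = 4*x^3 + 2*x^2 - 2*x - 1.
∫_{-1}^{1} of each monomial x^k gives [2/(k+1) if k even, 0 if k odd]. Integrating term-by-term (or equivalently evaluating the antiderivative F(x) = x^4 + 2*x^3/3 - x^2 - x at the endpoints):
  F(1) − F(−1) = -1/3 − (1/3) = -2/3.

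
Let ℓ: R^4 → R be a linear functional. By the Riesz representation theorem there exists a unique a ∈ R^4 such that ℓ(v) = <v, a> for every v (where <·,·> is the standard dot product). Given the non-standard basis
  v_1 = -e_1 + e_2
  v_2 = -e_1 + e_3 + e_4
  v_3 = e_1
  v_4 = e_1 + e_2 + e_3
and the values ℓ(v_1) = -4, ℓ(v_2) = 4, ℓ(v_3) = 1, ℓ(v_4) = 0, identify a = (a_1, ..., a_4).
a = (1, -3, 2, 3)

Write a = (a_1, ..., a_4) in the standard basis. For each basis vector v_i, ℓ(v_i) = <v_i, a> is a linear equation in the a_j's. Collect the n equations into a matrix system V a = ℓ, where row i of V is v_i (expressed in the standard basis). Since V is invertible (lower-triangular with 1s on the diagonal, up to permutation), solve by back-substitution:
  V =
[[-1, 1, 0, 0],
 [-1, 0, 1, 1],
 [1, 0, 0, 0],
 [1, 1, 1, 0]]
  V a = (-4, 4, 1, 0)
Solving gives a = (1, -3, 2, 3).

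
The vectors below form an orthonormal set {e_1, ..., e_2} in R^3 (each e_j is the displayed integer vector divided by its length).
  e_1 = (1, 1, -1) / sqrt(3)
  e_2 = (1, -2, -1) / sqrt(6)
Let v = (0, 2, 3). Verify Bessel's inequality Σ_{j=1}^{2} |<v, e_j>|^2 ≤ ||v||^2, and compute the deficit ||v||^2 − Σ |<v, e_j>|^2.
Σ |<v, e_j>|^2 = 17/2; ||v||^2 = 13; deficit = 9/2

Write each e_j = u_j / sqrt(<u_j, u_j>) where u_j is the displayed integer vector. Then <v, e_j> = <v, u_j> / sqrt(<u_j, u_j>), so |<v, e_j>|^2 = <v, u_j>^2 / <u_j, u_j>.
Coefficients: <v, e_1> = -1/sqrt(3), <v, e_2> = -7/sqrt(6).
Square and sum: Σ |<v, e_j>|^2 = 17/2.
Compute ||v||^2 = v·v = 13.
Deficit = 13 − 17/2 = 9/2 ≥ 0, confirming Bessel's inequality. (The deficit equals ||v − Σ <v,e_j> e_j||^2, the squared distance from v to span{e_j}.)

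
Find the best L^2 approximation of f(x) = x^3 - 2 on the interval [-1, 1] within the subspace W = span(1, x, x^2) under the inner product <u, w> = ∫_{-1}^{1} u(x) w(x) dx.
g(x) = 3*x/5 - 2

The best approximation g ∈ W is the orthogonal projection of f onto W. Writing g = a_0 + a_1 x + a_2 x^2, the coefficients solve the normal equations G · a = b where
  G_{ij} = <φ_i, φ_j> and b_i = <f, φ_i>, with φ_0 = 1, φ_1 = x, φ_2 = x^2.
G =
  [2, 0, 2/3]
  [0, 2/3, 0]
  [2/3, 0, 2/5],
b = (-4, 2/5, -4/3).
Solving gives a_0 = -2, a_1 = 3/5, a_2 = 0, so
  g(x) = 3*x/5 - 2.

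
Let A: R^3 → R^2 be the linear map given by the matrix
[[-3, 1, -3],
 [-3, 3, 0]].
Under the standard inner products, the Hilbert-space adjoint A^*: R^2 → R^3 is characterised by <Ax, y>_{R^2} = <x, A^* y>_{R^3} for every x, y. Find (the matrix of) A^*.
A^* = A^T =
[[-3, -3],
 [1, 3],
 [-3, 0]]

For real matrices with standard dot products, the defining identity <Ax, y> = <x, A^* y> gives (Ax)^T y = x^T (A^*) y, i.e. x^T A^T y = x^T (A^*) y. Since this holds for all x, y, we must have A^* = A^T. Therefore
A^* =
[[-3, -3],
 [1, 3],
 [-3, 0]].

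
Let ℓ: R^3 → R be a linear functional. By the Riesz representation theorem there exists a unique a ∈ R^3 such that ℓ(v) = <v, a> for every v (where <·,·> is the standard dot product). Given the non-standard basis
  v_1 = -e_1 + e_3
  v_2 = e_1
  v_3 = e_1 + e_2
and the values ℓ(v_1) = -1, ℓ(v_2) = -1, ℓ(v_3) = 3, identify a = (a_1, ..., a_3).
a = (-1, 4, -2)

Write a = (a_1, ..., a_3) in the standard basis. For each basis vector v_i, ℓ(v_i) = <v_i, a> is a linear equation in the a_j's. Collect the n equations into a matrix system V a = ℓ, where row i of V is v_i (expressed in the standard basis). Since V is invertible (lower-triangular with 1s on the diagonal, up to permutation), solve by back-substitution:
  V =
[[-1, 0, 1],
 [1, 0, 0],
 [1, 1, 0]]
  V a = (-1, -1, 3)
Solving gives a = (-1, 4, -2).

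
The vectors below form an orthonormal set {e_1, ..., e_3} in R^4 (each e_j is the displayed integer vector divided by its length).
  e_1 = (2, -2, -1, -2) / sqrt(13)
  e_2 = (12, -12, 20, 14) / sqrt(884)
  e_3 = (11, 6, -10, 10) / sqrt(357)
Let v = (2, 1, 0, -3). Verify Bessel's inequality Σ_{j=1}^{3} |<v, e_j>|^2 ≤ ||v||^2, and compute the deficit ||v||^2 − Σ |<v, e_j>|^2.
Σ |<v, e_j>|^2 = 125/21; ||v||^2 = 14; deficit = 169/21

Write each e_j = u_j / sqrt(<u_j, u_j>) where u_j is the displayed integer vector. Then <v, e_j> = <v, u_j> / sqrt(<u_j, u_j>), so |<v, e_j>|^2 = <v, u_j>^2 / <u_j, u_j>.
Coefficients: <v, e_1> = 8/sqrt(13), <v, e_2> = -30/sqrt(884), <v, e_3> = -2/sqrt(357).
Square and sum: Σ |<v, e_j>|^2 = 125/21.
Compute ||v||^2 = v·v = 14.
Deficit = 14 − 125/21 = 169/21 ≥ 0, confirming Bessel's inequality. (The deficit equals ||v − Σ <v,e_j> e_j||^2, the squared distance from v to span{e_j}.)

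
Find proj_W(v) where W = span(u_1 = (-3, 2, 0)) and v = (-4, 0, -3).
proj_W(v) = (-36/13, 24/13, 0)

Set up U = [u_1 | ... | u_1] ∈ R^(3×1). The projector onto W = col(U) is P = U (U^T U)^(-1) U^T.
Compute U^T U =
  [13],
and U^T v = (12).
Solve U^T U · c = U^T v for the coefficients: c = (12/13). The projection is proj_W(v) = U c.
Check: (v - proj_W(v)) · u_1 = 0  (should be 0).
Result: proj_W(v) = (-36/13, 24/13, 0).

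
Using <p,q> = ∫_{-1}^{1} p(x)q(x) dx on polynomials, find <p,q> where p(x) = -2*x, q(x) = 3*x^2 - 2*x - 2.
<p,q> = 8/3

Expand the product: p(x)·q(x) = -6*x^3 + 4*x^2 + 4*x.
∫_{-1}^{1} of each monomial x^k gives [2/(k+1) if k even, 0 if k odd]. Integrating term-by-term (or equivalently evaluating the antiderivative F(x) = -3*x^4/2 + 4*x^3/3 + 2*x^2 at the endpoints):
  F(1) − F(−1) = 11/6 − (-5/6) = 8/3.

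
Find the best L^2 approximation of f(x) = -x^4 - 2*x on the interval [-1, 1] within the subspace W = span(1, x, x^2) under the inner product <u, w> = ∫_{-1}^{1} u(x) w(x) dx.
g(x) = -6*x^2/7 - 2*x + 3/35

The best approximation g ∈ W is the orthogonal projection of f onto W. Writing g = a_0 + a_1 x + a_2 x^2, the coefficients solve the normal equations G · a = b where
  G_{ij} = <φ_i, φ_j> and b_i = <f, φ_i>, with φ_0 = 1, φ_1 = x, φ_2 = x^2.
G =
  [2, 0, 2/3]
  [0, 2/3, 0]
  [2/3, 0, 2/5],
b = (-2/5, -4/3, -2/7).
Solving gives a_0 = 3/35, a_1 = -2, a_2 = -6/7, so
  g(x) = -6*x^2/7 - 2*x + 3/35.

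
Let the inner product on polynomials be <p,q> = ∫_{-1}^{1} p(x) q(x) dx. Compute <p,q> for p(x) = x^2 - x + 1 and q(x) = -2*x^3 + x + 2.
<p,q> = 82/15

Expand the product: p(x)·q(x) = -2*x^5 + 2*x^4 - x^3 + x^2 - x + 2.
∫_{-1}^{1} of each monomial x^k gives [2/(k+1) if k even, 0 if k odd]. Integrating term-by-term (or equivalently evaluating the antiderivative F(x) = -x^6/3 + 2*x^5/5 - x^4/4 + x^3/3 - x^2/2 + 2*x at the endpoints):
  F(1) − F(−1) = 33/20 − (-229/60) = 82/15.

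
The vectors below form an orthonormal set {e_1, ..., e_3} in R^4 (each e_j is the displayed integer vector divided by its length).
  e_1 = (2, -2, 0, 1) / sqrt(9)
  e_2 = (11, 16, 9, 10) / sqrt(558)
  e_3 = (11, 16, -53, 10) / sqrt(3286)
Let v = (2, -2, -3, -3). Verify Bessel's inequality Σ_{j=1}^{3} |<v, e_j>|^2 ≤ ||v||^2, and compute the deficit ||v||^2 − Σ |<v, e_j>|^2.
Σ |<v, e_j>|^2 = 802/53; ||v||^2 = 26; deficit = 576/53

Write each e_j = u_j / sqrt(<u_j, u_j>) where u_j is the displayed integer vector. Then <v, e_j> = <v, u_j> / sqrt(<u_j, u_j>), so |<v, e_j>|^2 = <v, u_j>^2 / <u_j, u_j>.
Coefficients: <v, e_1> = 5/sqrt(9), <v, e_2> = -67/sqrt(558), <v, e_3> = 119/sqrt(3286).
Square and sum: Σ |<v, e_j>|^2 = 802/53.
Compute ||v||^2 = v·v = 26.
Deficit = 26 − 802/53 = 576/53 ≥ 0, confirming Bessel's inequality. (The deficit equals ||v − Σ <v,e_j> e_j||^2, the squared distance from v to span{e_j}.)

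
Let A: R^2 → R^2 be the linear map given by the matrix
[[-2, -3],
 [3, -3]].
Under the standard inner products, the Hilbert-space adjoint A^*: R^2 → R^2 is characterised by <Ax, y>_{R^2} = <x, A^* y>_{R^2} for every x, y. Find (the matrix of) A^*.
A^* = A^T =
[[-2, 3],
 [-3, -3]]

For real matrices with standard dot products, the defining identity <Ax, y> = <x, A^* y> gives (Ax)^T y = x^T (A^*) y, i.e. x^T A^T y = x^T (A^*) y. Since this holds for all x, y, we must have A^* = A^T. Therefore
A^* =
[[-2, 3],
 [-3, -3]].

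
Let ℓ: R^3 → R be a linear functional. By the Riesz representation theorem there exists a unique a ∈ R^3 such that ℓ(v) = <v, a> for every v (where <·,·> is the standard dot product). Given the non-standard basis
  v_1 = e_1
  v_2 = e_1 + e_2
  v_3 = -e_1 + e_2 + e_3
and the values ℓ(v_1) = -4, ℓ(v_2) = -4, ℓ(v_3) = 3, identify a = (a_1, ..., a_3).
a = (-4, 0, -1)

Write a = (a_1, ..., a_3) in the standard basis. For each basis vector v_i, ℓ(v_i) = <v_i, a> is a linear equation in the a_j's. Collect the n equations into a matrix system V a = ℓ, where row i of V is v_i (expressed in the standard basis). Since V is invertible (lower-triangular with 1s on the diagonal, up to permutation), solve by back-substitution:
  V =
[[1, 0, 0],
 [1, 1, 0],
 [-1, 1, 1]]
  V a = (-4, -4, 3)
Solving gives a = (-4, 0, -1).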